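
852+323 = 1175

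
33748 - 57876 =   -  24128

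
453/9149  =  453/9149  =  0.05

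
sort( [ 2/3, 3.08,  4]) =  [2/3, 3.08, 4] 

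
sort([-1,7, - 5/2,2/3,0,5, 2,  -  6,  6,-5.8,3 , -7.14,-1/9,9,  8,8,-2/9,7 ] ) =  [ - 7.14, - 6, -5.8 , - 5/2, - 1, - 2/9 , - 1/9,0, 2/3, 2,3,5,6 , 7,7,8,8,9]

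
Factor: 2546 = 2^1*19^1*67^1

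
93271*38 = 3544298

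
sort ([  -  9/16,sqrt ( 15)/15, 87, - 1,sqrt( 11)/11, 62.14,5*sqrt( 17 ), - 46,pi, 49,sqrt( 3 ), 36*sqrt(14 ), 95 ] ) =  [ - 46 , - 1, - 9/16, sqrt( 15 ) /15, sqrt( 11 ) /11,sqrt( 3),pi, 5 * sqrt(17),  49, 62.14,  87,  95, 36 * sqrt( 14) ] 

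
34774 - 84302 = -49528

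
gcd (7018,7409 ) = 1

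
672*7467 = 5017824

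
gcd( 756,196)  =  28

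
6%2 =0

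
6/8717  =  6/8717 = 0.00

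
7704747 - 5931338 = 1773409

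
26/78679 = 26/78679 = 0.00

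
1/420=1/420 =0.00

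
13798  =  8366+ 5432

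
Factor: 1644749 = 53^1*31033^1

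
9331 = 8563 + 768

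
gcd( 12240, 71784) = 72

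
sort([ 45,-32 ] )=[ - 32, 45 ] 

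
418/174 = 2 + 35/87 =2.40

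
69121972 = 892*77491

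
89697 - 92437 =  - 2740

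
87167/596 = 146+151/596 = 146.25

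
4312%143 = 22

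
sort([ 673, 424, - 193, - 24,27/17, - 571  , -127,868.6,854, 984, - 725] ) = [-725, - 571,-193, - 127 ,-24,27/17,424, 673 , 854,868.6  ,  984 ] 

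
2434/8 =304 + 1/4=304.25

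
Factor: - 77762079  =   - 3^3*19^1*29^1*5227^1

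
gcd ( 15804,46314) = 18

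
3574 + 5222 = 8796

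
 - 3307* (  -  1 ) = 3307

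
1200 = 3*400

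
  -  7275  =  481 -7756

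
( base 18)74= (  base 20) 6A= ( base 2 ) 10000010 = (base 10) 130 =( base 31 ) 46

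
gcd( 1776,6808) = 296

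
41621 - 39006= 2615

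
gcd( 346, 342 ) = 2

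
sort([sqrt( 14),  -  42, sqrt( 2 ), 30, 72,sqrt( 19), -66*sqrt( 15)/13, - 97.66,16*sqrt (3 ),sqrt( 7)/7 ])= [- 97.66, - 42 , - 66*sqrt( 15) /13, sqrt( 7)/7,sqrt ( 2) , sqrt( 14) , sqrt( 19), 16*sqrt (3 ), 30, 72 ]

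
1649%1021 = 628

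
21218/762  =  10609/381 = 27.85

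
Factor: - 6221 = -6221^1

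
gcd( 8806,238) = 238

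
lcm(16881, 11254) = 33762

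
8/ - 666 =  - 4/333  =  - 0.01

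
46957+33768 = 80725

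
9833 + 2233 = 12066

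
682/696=341/348 = 0.98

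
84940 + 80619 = 165559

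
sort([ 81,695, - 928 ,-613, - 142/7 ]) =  [ - 928, - 613,-142/7, 81,695]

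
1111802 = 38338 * 29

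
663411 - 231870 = 431541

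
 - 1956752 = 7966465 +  -9923217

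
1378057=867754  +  510303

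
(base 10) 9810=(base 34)8GI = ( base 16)2652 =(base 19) 1836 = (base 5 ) 303220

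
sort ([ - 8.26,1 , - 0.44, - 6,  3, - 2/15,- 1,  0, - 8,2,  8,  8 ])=[ - 8.26, - 8, - 6, - 1, - 0.44,-2/15, 0 , 1,2, 3, 8, 8]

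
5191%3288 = 1903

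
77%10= 7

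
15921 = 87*183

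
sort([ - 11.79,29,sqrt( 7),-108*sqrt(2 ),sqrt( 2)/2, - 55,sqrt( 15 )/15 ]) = [ - 108*sqrt( 2), - 55,-11.79 , sqrt(15)/15,sqrt(2)/2,sqrt( 7),29] 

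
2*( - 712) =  - 1424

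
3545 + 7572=11117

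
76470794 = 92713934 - 16243140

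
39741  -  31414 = 8327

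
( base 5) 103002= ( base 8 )6656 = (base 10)3502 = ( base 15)1087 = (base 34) 310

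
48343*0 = 0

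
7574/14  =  541 = 541.00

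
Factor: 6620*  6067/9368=2^(-1) * 5^1*331^1*1171^( - 1 )*6067^1 = 10040885/2342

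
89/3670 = 89/3670 = 0.02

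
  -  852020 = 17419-869439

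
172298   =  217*794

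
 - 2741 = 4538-7279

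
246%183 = 63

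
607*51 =30957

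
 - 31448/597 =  - 31448/597 = - 52.68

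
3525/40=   705/8=88.12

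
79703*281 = 22396543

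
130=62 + 68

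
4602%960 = 762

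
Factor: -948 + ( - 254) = -2^1*601^1 = - 1202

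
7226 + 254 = 7480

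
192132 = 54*3558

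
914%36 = 14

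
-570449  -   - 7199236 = 6628787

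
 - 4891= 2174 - 7065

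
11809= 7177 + 4632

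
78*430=33540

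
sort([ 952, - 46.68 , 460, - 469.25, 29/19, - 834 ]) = [ - 834,  -  469.25, - 46.68, 29/19, 460,952]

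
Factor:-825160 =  - 2^3*5^1*7^2*421^1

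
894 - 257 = 637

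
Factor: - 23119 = - 61^1*379^1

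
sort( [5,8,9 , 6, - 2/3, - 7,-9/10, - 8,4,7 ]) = [ - 8, - 7, - 9/10 , - 2/3, 4, 5 , 6,7, 8, 9]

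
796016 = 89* 8944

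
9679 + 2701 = 12380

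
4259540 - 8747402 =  - 4487862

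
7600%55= 10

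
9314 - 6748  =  2566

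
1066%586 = 480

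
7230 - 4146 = 3084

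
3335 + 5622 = 8957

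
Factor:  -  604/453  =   - 2^2* 3^( - 1) = - 4/3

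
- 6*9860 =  - 59160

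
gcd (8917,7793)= 1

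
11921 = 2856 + 9065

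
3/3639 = 1/1213 = 0.00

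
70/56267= 70/56267  =  0.00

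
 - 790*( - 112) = 88480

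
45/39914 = 45/39914= 0.00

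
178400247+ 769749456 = 948149703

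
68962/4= 17240+1/2 = 17240.50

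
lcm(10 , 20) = 20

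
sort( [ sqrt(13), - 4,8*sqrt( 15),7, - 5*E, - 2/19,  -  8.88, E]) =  [ - 5*E,-8.88, - 4, - 2/19,  E, sqrt( 13 ) , 7, 8  *  sqrt ( 15)]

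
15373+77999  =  93372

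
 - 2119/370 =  - 2119/370 = - 5.73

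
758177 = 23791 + 734386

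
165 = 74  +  91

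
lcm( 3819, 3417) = 64923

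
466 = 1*466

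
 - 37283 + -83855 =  - 121138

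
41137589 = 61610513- 20472924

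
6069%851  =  112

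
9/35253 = 1/3917 = 0.00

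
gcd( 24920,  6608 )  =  56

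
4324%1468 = 1388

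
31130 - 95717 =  - 64587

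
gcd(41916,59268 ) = 12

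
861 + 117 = 978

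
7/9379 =7/9379 = 0.00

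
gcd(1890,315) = 315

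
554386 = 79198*7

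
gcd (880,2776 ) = 8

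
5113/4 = 5113/4 = 1278.25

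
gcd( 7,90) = 1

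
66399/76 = 66399/76 = 873.67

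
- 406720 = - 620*656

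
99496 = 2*49748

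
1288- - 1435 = 2723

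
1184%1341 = 1184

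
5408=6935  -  1527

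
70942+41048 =111990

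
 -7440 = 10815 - 18255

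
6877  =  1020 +5857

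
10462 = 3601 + 6861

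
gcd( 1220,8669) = 1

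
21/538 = 21/538 = 0.04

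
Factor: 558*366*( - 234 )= - 47789352 =- 2^3*3^5 * 13^1 * 31^1*61^1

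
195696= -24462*(  -  8 )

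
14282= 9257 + 5025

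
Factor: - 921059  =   - 47^1*19597^1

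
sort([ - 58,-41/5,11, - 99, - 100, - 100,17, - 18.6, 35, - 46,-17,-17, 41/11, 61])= [ - 100, - 100,-99, - 58,-46,-18.6,-17, - 17,  -  41/5, 41/11, 11 , 17, 35, 61]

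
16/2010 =8/1005 = 0.01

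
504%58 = 40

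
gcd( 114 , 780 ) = 6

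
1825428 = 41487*44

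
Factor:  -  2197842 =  - 2^1*3^1*366307^1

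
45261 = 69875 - 24614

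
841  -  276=565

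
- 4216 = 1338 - 5554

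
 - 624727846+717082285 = 92354439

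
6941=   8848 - 1907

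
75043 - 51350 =23693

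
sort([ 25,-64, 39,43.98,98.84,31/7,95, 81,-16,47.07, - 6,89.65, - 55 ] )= [ - 64,-55,-16,-6,31/7,25, 39,43.98,47.07, 81,89.65,95 , 98.84 ] 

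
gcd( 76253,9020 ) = 1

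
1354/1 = 1354 = 1354.00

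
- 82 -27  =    -  109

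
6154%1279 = 1038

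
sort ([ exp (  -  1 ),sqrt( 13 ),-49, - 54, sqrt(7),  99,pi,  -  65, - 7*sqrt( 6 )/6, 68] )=[ - 65, -54, - 49 , - 7*sqrt(6) /6 , exp( - 1 ),sqrt( 7), pi,sqrt(13 ), 68 , 99 ]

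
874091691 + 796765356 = 1670857047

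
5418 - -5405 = 10823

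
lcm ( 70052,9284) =770572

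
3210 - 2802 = 408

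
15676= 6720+8956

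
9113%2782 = 767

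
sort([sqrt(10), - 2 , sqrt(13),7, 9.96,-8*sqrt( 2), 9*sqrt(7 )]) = [ - 8*sqrt ( 2 ),- 2, sqrt( 10 ), sqrt( 13 ),7, 9.96,  9*sqrt(7)]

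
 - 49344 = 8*( - 6168)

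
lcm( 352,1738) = 27808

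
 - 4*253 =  - 1012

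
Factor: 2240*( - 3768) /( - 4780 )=2^7*3^1*7^1*157^1 * 239^( - 1 ) = 422016/239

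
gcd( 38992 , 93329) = 1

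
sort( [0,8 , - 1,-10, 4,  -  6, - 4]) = [ - 10, - 6,  -  4, - 1,0,4, 8 ] 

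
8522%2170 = 2012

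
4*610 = 2440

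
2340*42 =98280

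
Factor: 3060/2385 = 68/53 = 2^2  *  17^1*53^( - 1 )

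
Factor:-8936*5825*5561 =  -2^3*5^2*67^1*83^1*233^1*1117^1= -289462284200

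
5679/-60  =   - 95+ 7/20 = - 94.65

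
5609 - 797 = 4812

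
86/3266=43/1633 = 0.03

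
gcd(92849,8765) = 1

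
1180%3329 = 1180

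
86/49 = 1 + 37/49= 1.76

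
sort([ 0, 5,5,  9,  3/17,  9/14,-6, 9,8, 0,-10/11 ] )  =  [ - 6,-10/11,  0,  0, 3/17, 9/14,  5, 5,8, 9 , 9] 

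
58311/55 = 5301/5 = 1060.20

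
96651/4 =96651/4 = 24162.75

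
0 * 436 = 0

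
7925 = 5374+2551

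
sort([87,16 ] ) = [16, 87]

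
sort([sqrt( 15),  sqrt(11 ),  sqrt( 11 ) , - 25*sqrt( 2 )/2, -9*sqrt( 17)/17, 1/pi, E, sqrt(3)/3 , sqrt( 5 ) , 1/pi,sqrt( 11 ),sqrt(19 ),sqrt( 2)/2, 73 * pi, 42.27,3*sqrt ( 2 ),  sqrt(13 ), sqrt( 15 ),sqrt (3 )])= [-25*sqrt( 2)/2, - 9*sqrt(17 )/17,1/pi,1/pi , sqrt(3 ) /3,sqrt(2 )/2,sqrt( 3),sqrt(5 ) , E, sqrt( 11 ) , sqrt(11), sqrt ( 11 ), sqrt( 13), sqrt( 15) , sqrt(15 ), 3*sqrt(2),  sqrt ( 19 ), 42.27, 73 *pi] 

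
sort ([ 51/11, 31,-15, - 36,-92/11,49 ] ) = [ - 36,  -  15, - 92/11,51/11,31, 49]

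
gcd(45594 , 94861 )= 1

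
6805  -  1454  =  5351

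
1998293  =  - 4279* (  -  467 )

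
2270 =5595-3325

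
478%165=148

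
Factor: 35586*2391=2^1 * 3^4 *659^1 * 797^1 =85086126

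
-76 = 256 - 332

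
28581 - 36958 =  - 8377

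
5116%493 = 186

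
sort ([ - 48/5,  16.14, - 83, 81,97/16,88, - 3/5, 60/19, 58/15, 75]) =[ - 83,-48/5, - 3/5 , 60/19,58/15, 97/16,16.14, 75,81, 88]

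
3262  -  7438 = - 4176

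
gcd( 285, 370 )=5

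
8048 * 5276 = 42461248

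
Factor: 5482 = 2^1*2741^1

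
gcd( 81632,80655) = 1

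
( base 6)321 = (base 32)3p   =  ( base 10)121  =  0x79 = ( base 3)11111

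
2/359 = 2/359 = 0.01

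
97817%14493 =10859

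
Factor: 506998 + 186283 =693281 =73^1*9497^1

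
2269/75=30 + 19/75 =30.25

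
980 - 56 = 924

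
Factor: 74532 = 2^2*3^1*6211^1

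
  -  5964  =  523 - 6487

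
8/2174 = 4/1087 = 0.00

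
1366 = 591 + 775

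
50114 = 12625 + 37489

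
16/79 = 16/79  =  0.20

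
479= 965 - 486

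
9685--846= 10531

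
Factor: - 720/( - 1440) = 2^( - 1 ) = 1/2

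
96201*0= 0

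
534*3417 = 1824678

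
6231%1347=843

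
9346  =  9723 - 377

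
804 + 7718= 8522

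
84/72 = 7/6 = 1.17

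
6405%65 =35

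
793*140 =111020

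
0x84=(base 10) 132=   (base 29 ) 4g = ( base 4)2010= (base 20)6C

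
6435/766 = 6435/766 =8.40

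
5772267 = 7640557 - 1868290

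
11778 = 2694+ 9084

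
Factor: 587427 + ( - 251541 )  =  335886 = 2^1 * 3^1*17^1*37^1*89^1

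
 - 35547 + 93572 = 58025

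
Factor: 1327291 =7^1*189613^1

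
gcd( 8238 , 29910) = 6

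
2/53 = 2/53 = 0.04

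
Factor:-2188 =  - 2^2 *547^1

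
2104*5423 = 11409992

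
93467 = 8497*11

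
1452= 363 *4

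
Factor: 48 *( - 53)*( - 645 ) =1640880 = 2^4 *3^2*5^1*43^1 *53^1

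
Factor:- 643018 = -2^1*321509^1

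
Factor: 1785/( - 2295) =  - 7/9=- 3^( - 2 )*7^1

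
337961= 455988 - 118027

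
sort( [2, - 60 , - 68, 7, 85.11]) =[ - 68, - 60, 2 , 7, 85.11]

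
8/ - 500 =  - 2/125 = - 0.02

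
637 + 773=1410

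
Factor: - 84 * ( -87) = 7308 = 2^2*3^2*7^1*29^1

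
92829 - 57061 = 35768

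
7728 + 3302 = 11030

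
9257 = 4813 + 4444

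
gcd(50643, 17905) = 1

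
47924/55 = 871+19/55 = 871.35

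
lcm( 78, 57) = 1482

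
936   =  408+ 528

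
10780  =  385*28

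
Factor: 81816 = 2^3 * 3^1 * 7^1*487^1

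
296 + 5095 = 5391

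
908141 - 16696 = 891445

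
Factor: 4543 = 7^1 * 11^1*59^1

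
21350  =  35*610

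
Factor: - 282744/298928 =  - 2^ (  -  1)*3^3*11^1*157^( - 1) = - 297/314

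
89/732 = 89/732 = 0.12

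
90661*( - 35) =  - 3173135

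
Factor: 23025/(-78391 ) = - 3^1 * 5^2*277^(  -  1)*283^(-1 )*307^1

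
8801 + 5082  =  13883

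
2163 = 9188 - 7025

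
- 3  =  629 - 632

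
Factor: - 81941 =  - 67^1*1223^1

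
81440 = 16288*5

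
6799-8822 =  - 2023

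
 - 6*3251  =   - 19506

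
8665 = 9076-411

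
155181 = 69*2249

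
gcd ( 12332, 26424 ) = 4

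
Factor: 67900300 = 2^2*5^2*13^1*19^1*2749^1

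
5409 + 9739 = 15148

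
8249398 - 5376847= 2872551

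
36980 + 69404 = 106384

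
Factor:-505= - 5^1*101^1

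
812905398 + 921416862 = 1734322260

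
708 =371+337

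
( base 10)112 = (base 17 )6A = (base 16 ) 70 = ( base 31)3J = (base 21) 57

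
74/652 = 37/326 = 0.11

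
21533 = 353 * 61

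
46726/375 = 124 + 226/375= 124.60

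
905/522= 1+383/522 = 1.73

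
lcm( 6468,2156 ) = 6468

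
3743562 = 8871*422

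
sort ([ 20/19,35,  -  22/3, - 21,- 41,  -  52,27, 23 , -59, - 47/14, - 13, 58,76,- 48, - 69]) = [ - 69, - 59, -52,  -  48, - 41 , - 21,-13, - 22/3,-47/14,20/19,23,27,35  ,  58,76]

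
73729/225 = 73729/225 = 327.68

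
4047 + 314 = 4361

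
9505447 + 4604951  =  14110398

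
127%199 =127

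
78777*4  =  315108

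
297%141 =15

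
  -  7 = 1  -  8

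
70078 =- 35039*( - 2 )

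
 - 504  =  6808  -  7312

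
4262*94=400628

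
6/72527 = 6/72527  =  0.00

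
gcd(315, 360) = 45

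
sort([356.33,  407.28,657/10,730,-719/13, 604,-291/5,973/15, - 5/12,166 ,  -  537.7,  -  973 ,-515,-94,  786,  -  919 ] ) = [ - 973, - 919 , - 537.7,- 515, -94,-291/5,-719/13, - 5/12 , 973/15, 657/10, 166, 356.33,407.28, 604, 730,786 ]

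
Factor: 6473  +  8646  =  13^1*1163^1 = 15119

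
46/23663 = 46/23663 = 0.00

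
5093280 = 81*62880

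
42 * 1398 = 58716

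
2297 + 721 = 3018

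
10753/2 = 10753/2= 5376.50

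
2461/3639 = 2461/3639 = 0.68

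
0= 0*190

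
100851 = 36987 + 63864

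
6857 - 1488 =5369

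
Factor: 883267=7^1*11^1*11471^1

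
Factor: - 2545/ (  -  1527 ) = 5/3 = 3^ ( - 1 ) * 5^1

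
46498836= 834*55754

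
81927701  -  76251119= 5676582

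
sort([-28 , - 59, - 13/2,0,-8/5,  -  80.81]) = [ - 80.81, - 59, - 28, - 13/2,-8/5, 0]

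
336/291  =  1 + 15/97 = 1.15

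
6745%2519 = 1707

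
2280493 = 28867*79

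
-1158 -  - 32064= 30906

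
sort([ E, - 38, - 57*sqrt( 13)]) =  [-57*sqrt( 13), - 38, E] 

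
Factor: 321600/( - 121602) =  - 53600/20267  =  - 2^5*5^2*13^( - 1)*67^1*1559^(-1) 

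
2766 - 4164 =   -  1398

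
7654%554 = 452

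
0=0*39494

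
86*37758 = 3247188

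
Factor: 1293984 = 2^5*3^2 * 4493^1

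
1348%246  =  118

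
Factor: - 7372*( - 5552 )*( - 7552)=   -  309098405888 =- 2^13* 19^1*59^1*97^1*347^1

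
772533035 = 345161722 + 427371313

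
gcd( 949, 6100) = 1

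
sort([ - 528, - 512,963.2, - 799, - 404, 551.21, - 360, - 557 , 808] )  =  [ - 799, - 557  , - 528, - 512, - 404, - 360, 551.21,  808,963.2 ]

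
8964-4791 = 4173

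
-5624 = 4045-9669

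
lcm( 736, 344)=31648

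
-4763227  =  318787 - 5082014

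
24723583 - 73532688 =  - 48809105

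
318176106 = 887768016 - 569591910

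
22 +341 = 363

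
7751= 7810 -59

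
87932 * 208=18289856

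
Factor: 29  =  29^1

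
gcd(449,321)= 1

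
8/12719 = 8/12719= 0.00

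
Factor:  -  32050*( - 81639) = 2^1*3^2 * 5^2 * 47^1 * 193^1 * 641^1 = 2616529950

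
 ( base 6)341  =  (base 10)133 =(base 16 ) 85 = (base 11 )111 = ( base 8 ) 205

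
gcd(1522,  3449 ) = 1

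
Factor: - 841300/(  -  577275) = 2^2*3^( - 1 )*43^ ( - 1) *47^1 = 188/129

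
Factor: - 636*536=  - 340896 =-2^5*3^1*53^1 * 67^1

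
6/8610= 1/1435=0.00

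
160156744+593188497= 753345241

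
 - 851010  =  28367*( -30 )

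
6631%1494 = 655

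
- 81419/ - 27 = 81419/27 = 3015.52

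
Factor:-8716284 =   -  2^2 * 3^2*242119^1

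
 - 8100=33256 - 41356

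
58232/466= 124 + 224/233= 124.96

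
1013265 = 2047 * 495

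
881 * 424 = 373544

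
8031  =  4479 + 3552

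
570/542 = 285/271 = 1.05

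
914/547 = 914/547 = 1.67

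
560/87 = 6 + 38/87 = 6.44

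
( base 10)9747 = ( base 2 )10011000010011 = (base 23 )I9I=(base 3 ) 111101000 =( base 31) A4D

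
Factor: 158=2^1*79^1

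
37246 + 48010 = 85256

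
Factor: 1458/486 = 3 = 3^1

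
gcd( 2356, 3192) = 76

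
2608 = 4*652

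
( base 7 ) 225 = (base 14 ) 85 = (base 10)117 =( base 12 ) 99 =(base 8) 165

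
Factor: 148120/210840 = 3^(- 1)*23^2*251^( - 1 )=529/753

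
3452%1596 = 260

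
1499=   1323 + 176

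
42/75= 14/25 = 0.56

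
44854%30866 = 13988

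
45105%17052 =11001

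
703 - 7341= -6638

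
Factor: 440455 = 5^1*137^1*643^1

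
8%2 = 0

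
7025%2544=1937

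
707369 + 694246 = 1401615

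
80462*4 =321848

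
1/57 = 1/57 = 0.02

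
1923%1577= 346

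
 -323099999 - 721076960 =-1044176959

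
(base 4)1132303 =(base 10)6067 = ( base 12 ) 3617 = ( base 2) 1011110110011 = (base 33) 5is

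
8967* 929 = 8330343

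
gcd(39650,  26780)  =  130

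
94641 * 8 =757128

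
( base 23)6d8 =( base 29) 441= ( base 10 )3481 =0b110110011001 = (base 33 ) 36g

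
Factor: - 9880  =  -2^3*5^1*13^1*19^1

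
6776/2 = 3388 = 3388.00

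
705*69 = 48645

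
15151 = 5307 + 9844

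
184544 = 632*292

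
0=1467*0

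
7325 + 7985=15310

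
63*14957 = 942291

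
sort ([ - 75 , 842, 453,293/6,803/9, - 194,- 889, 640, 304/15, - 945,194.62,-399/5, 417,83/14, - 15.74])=[ - 945, - 889, - 194  , - 399/5, -75, - 15.74,83/14,304/15, 293/6, 803/9, 194.62, 417, 453 , 640,842 ] 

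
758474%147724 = 19854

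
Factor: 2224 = 2^4 * 139^1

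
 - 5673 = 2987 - 8660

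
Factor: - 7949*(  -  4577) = 23^1*199^1*7949^1 = 36382573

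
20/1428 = 5/357 = 0.01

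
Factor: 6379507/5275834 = 2^ ( - 1 )*29^1*127^ ( - 1)*20771^(-1)*219983^1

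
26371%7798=2977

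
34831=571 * 61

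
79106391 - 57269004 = 21837387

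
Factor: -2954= - 2^1 * 7^1*211^1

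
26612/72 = 369+11/18 = 369.61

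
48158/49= 982 + 40/49 =982.82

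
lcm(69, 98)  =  6762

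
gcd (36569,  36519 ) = 1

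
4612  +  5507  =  10119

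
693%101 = 87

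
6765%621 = 555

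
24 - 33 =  - 9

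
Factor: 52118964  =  2^2*3^4*160861^1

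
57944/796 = 14486/199 = 72.79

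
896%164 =76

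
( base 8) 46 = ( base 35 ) 13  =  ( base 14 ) 2A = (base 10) 38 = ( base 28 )1a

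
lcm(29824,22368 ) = 89472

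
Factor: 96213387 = 3^1*17^1*29^1*65053^1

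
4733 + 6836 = 11569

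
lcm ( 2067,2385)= 31005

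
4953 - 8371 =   -  3418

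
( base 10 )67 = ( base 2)1000011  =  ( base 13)52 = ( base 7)124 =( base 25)2H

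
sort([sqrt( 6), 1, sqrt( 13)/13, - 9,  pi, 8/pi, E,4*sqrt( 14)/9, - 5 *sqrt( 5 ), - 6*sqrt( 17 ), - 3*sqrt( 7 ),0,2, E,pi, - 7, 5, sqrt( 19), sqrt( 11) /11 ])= [ - 6*sqrt(17), - 5*sqrt( 5 ),  -  9,  -  3*sqrt(7), - 7, 0 , sqrt( 13 ) /13,sqrt( 11)/11 , 1,4*sqrt( 14 ) /9,2,  sqrt( 6), 8/pi,E,E, pi, pi, sqrt(19),5]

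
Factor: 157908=2^2*3^1* 13159^1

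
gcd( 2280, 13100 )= 20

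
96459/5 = 96459/5 = 19291.80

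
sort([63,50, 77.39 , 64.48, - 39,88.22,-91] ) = [- 91, - 39 , 50,63, 64.48,77.39 , 88.22 ]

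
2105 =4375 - 2270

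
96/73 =96/73 = 1.32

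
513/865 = 513/865 = 0.59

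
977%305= 62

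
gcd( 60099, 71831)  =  1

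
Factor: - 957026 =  - 2^1*7^1 * 197^1*347^1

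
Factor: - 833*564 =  - 469812  =  - 2^2 * 3^1*7^2 *17^1*47^1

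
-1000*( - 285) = 285000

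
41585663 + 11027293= 52612956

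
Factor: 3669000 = 2^3*3^1*5^3 *1223^1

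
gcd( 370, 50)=10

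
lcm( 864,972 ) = 7776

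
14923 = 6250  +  8673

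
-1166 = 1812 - 2978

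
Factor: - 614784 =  - 2^7*  3^1*1601^1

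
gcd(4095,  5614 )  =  7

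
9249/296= 9249/296= 31.25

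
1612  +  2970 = 4582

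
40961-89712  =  -48751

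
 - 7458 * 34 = - 253572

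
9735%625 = 360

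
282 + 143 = 425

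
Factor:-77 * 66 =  - 2^1*3^1*7^1*11^2 = -5082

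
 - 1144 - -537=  - 607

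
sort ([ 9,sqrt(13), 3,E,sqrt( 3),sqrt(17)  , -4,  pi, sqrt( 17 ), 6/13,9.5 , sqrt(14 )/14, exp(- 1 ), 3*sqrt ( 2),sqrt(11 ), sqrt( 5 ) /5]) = [-4,sqrt( 14)/14, exp( - 1), sqrt(5 ) /5, 6/13,sqrt ( 3), E, 3,pi,sqrt( 11 ),sqrt( 13),  sqrt( 17),  sqrt(17 ),3* sqrt( 2),9, 9.5 ] 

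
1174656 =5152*228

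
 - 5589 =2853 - 8442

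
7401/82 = 90 + 21/82  =  90.26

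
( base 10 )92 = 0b1011100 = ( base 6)232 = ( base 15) 62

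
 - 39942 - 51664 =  - 91606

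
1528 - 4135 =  - 2607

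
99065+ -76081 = 22984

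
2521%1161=199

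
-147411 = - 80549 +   -  66862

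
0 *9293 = 0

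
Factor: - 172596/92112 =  -2^( - 2)*101^( - 1)*757^1 =-  757/404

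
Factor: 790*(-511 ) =  -  403690 = - 2^1*5^1*7^1*73^1*79^1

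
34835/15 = 2322 + 1/3 = 2322.33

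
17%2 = 1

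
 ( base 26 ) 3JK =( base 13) 1207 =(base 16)9EE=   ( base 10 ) 2542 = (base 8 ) 4756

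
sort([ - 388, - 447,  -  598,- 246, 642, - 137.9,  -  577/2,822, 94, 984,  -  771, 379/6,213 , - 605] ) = [ - 771, - 605, -598,  -  447, - 388, - 577/2,-246,-137.9, 379/6 , 94,213,642, 822,984 ] 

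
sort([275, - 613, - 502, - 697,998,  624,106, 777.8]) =[ - 697, - 613,  -  502, 106,275, 624,777.8,998]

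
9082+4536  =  13618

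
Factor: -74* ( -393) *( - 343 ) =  - 9975126 = - 2^1 * 3^1*7^3*37^1*131^1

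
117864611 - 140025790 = - 22161179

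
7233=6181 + 1052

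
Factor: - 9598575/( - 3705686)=2^( - 1)*3^1*5^2*7^1*47^1*389^1*1852843^ ( - 1) 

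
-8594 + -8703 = -17297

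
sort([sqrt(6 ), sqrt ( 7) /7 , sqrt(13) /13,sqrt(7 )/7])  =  [sqrt( 13)/13, sqrt( 7)/7,sqrt( 7)/7,sqrt( 6 ) ]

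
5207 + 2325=7532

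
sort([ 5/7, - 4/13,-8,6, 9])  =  [ - 8 , - 4/13, 5/7,6, 9]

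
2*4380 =8760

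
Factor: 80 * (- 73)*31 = -181040 = -2^4*5^1 * 31^1*73^1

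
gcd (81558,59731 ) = 23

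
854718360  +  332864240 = 1187582600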